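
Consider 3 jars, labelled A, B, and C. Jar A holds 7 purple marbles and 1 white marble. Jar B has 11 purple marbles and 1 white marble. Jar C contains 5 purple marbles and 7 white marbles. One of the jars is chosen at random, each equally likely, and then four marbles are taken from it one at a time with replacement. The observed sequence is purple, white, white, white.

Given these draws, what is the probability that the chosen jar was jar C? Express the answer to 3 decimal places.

0.974

The likelihood of the observed sequence under each hypothesis: P(data | jar A) = (7/8)(1/8)(1/8)(1/8) = 0.001709; P(data | jar B) = (11/12)(1/12)(1/12)(1/12) = 0.00053048; P(data | jar C) = (5/12)(7/12)(7/12)(7/12) = 0.082706.
Multiplying each by its prior: 1/3 · 0.001709 = 0.00056966, 1/3 · 0.00053048 = 0.00017683, 1/3 · 0.082706 = 0.027569; these sum to 0.028315.
By Bayes' rule, P(jar C | data) = (0.027569) / (0.028315) = 0.97364.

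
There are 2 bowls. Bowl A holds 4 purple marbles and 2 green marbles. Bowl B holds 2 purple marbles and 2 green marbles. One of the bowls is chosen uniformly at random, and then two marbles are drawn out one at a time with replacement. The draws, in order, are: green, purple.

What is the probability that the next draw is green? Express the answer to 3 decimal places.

0.422

Under each hypothesis, the probability of the observed sequence is: P(data | bowl A) = (2/6)(4/6) = 2/9; P(data | bowl B) = (2/4)(2/4) = 1/4.
The prior-weighted likelihoods are 1/2 · 2/9 = 1/9, 1/2 · 1/4 = 1/8; these sum to 17/72.
Dividing through by the total gives posterior P(bowl A | data) = 8/17, P(bowl B | data) = 9/17.
The predictive probability is P(green next | data) = (1/3)(8/17) + (1/2)(9/17) = 43/102.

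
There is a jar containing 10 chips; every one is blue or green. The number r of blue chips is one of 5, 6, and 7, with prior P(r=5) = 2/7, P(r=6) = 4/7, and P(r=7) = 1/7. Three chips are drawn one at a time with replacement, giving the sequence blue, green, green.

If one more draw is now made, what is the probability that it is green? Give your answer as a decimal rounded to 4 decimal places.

0.4268

Under each hypothesis, the probability of the observed sequence is: P(data | r = 5) = (5/10)(5/10)(5/10) = 0.125; P(data | r = 6) = (6/10)(4/10)(4/10) = 0.096; P(data | r = 7) = (7/10)(3/10)(3/10) = 0.063.
The prior-weighted likelihoods are 2/7 · 0.125 = 0.035714, 4/7 · 0.096 = 0.054857, 1/7 · 0.063 = 0.009; summing to 0.099571.
The posterior is then P(r = 5 | data) = 0.35868, P(r = 6 | data) = 0.55093, P(r = 7 | data) = 0.090387.
Averaging over the posterior, P(green next | data) = (1/2)(0.35868) + (2/5)(0.55093) + (3/10)(0.090387) = 0.42683.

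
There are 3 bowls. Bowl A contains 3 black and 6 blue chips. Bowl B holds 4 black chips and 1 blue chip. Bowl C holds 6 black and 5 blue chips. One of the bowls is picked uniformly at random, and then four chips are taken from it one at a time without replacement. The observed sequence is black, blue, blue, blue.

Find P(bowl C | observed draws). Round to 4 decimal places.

For each hypothesis, P(data | H) works out to: P(data | bowl A) = (3/9)(6/8)(5/7)(4/6) = 5/42; P(data | bowl B) = (4/5)(1/4)(0/3) = 0; P(data | bowl C) = (6/11)(5/10)(4/9)(3/8) = 1/22.
The prior-weighted likelihoods are 1/3 · 5/42 = 5/126, 1/3 · 0 = 0, 1/3 · 1/22 = 1/66; summing to 38/693.
By Bayes' rule, P(bowl C | data) = (1/66) / (38/693) = 21/76.

0.2763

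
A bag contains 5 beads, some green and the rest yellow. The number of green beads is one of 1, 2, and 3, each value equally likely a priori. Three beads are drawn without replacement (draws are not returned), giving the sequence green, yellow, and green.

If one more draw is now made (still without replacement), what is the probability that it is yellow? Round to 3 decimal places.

0.667

Under each hypothesis, the probability of the observed sequence is: P(data | r = 1) = (1/5)(4/4)(0/3) = 0; P(data | r = 2) = (2/5)(3/4)(1/3) = 1/10; P(data | r = 3) = (3/5)(2/4)(2/3) = 1/5.
The prior-weighted likelihoods are 1/3 · 0 = 0, 1/3 · 1/10 = 1/30, 1/3 · 1/5 = 1/15; these sum to 1/10.
The posterior is then P(r = 1 | data) = 0, P(r = 2 | data) = 1/3, P(r = 3 | data) = 2/3.
Averaging over the posterior, P(yellow next | data) = (1)(1/3) + (1/2)(2/3) = 2/3.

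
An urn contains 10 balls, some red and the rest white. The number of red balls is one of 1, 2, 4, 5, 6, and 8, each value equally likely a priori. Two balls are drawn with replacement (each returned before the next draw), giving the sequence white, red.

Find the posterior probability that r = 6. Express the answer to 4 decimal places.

Compute the likelihood of the observed sequence for each case: P(data | r = 1) = (9/10)(1/10) = 9/100; P(data | r = 2) = (8/10)(2/10) = 4/25; P(data | r = 4) = (6/10)(4/10) = 6/25; P(data | r = 5) = (5/10)(5/10) = 1/4; P(data | r = 6) = (4/10)(6/10) = 6/25; P(data | r = 8) = (2/10)(8/10) = 4/25.
Multiplying each by its prior: 1/6 · 9/100 = 3/200, 1/6 · 4/25 = 2/75, 1/6 · 6/25 = 1/25, 1/6 · 1/4 = 1/24, 1/6 · 6/25 = 1/25, 1/6 · 4/25 = 2/75; with total 19/100.
So P(r = 6 | data) = (1/25) / (19/100) = 4/19.

0.2105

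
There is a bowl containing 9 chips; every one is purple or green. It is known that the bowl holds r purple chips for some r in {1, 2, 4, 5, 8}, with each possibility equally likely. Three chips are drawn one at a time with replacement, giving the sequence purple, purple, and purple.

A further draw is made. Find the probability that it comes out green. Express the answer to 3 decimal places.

The likelihood of the observed sequence under each hypothesis: P(data | r = 1) = (1/9)(1/9)(1/9) = 0.0013717; P(data | r = 2) = (2/9)(2/9)(2/9) = 0.010974; P(data | r = 4) = (4/9)(4/9)(4/9) = 0.087791; P(data | r = 5) = (5/9)(5/9)(5/9) = 0.17147; P(data | r = 8) = (8/9)(8/9)(8/9) = 0.70233.
Multiplying each by its prior: 1/5 · 0.0013717 = 0.00027435, 1/5 · 0.010974 = 0.0021948, 1/5 · 0.087791 = 0.017558, 1/5 · 0.17147 = 0.034294, 1/5 · 0.70233 = 0.14047; these sum to 0.19479.
Dividing through by the total gives posterior P(r = 1 | data) = 0.0014085, P(r = 2 | data) = 0.011268, P(r = 4 | data) = 0.090141, P(r = 5 | data) = 0.17606, P(r = 8 | data) = 0.72113.
Averaging over the posterior, P(green next | data) = (8/9)(0.0014085) + (7/9)(0.011268) + (5/9)(0.090141) + (4/9)(0.17606) + (1/9)(0.72113) = 0.21847.

0.218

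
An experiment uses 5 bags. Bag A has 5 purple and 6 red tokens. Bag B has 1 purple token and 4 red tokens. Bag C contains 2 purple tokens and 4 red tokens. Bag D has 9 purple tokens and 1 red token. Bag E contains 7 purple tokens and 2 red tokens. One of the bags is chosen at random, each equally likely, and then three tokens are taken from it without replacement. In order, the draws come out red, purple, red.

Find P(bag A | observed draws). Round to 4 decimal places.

The likelihood of the observed sequence under each hypothesis: P(data | bag A) = (6/11)(5/10)(5/9) = 0.15152; P(data | bag B) = (4/5)(1/4)(3/3) = 0.2; P(data | bag C) = (4/6)(2/5)(3/4) = 0.2; P(data | bag D) = (1/10)(9/9)(0/8) = 0; P(data | bag E) = (2/9)(7/8)(1/7) = 0.027778.
Multiplying each by its prior: 1/5 · 0.15152 = 0.030303, 1/5 · 0.2 = 0.04, 1/5 · 0.2 = 0.04, 1/5 · 0 = 0, 1/5 · 0.027778 = 0.0055556; summing to 0.11586.
Therefore the posterior P(bag A | data) = (0.030303) / (0.11586) = 0.26155.

0.2616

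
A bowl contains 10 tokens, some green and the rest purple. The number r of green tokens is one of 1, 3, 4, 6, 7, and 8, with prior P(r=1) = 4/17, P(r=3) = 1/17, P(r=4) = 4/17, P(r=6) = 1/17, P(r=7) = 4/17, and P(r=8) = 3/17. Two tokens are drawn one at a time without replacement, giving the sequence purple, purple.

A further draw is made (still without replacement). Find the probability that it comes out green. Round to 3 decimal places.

For each hypothesis, P(data | H) works out to: P(data | r = 1) = (9/10)(8/9) = 4/5; P(data | r = 3) = (7/10)(6/9) = 7/15; P(data | r = 4) = (6/10)(5/9) = 1/3; P(data | r = 6) = (4/10)(3/9) = 2/15; P(data | r = 7) = (3/10)(2/9) = 1/15; P(data | r = 8) = (2/10)(1/9) = 1/45.
The prior-weighted likelihoods are 4/17 · 4/5 = 16/85, 1/17 · 7/15 = 7/255, 4/17 · 1/3 = 4/51, 1/17 · 2/15 = 2/255, 4/17 · 1/15 = 4/255, 3/17 · 1/45 = 1/255; with total 82/255.
The posterior is then P(r = 1 | data) = 24/41, P(r = 3 | data) = 7/82, P(r = 4 | data) = 10/41, P(r = 6 | data) = 1/41, P(r = 7 | data) = 2/41, P(r = 8 | data) = 1/82.
The predictive probability is P(green next | data) = (1/8)(24/41) + (3/8)(7/82) + (1/2)(10/41) + (3/4)(1/41) + (7/8)(2/41) + (1)(1/82) = 197/656.

0.300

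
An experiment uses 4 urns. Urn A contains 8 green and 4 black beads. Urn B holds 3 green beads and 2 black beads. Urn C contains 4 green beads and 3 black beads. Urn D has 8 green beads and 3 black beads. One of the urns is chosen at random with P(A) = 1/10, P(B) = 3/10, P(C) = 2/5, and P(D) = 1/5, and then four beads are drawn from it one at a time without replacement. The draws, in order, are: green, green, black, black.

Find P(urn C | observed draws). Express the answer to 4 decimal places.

0.4372

Compute the likelihood of the observed sequence for each case: P(data | urn A) = (8/12)(7/11)(4/10)(3/9) = 0.056566; P(data | urn B) = (3/5)(2/4)(2/3)(1/2) = 0.1; P(data | urn C) = (4/7)(3/6)(3/5)(2/4) = 0.085714; P(data | urn D) = (8/11)(7/10)(3/9)(2/8) = 0.042424.
Weighting by the prior gives 1/10 · 0.056566 = 0.0056566, 3/10 · 0.1 = 0.03, 2/5 · 0.085714 = 0.034286, 1/5 · 0.042424 = 0.0084848; summing to 0.078427.
So P(urn C | data) = (0.034286) / (0.078427) = 0.43717.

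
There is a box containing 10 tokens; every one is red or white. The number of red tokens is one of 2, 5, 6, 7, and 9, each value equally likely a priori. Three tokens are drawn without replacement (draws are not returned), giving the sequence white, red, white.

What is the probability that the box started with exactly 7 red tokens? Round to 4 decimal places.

Under each hypothesis, the probability of the observed sequence is: P(data | r = 2) = (8/10)(2/9)(7/8) = 0.15556; P(data | r = 5) = (5/10)(5/9)(4/8) = 0.13889; P(data | r = 6) = (4/10)(6/9)(3/8) = 0.1; P(data | r = 7) = (3/10)(7/9)(2/8) = 0.058333; P(data | r = 9) = (1/10)(9/9)(0/8) = 0.
The prior-weighted likelihoods are 1/5 · 0.15556 = 0.031111, 1/5 · 0.13889 = 0.027778, 1/5 · 0.1 = 0.02, 1/5 · 0.058333 = 0.011667, 1/5 · 0 = 0; summing to 0.090556.
By Bayes' rule, P(r = 7 | data) = (0.011667) / (0.090556) = 0.12883.

0.1288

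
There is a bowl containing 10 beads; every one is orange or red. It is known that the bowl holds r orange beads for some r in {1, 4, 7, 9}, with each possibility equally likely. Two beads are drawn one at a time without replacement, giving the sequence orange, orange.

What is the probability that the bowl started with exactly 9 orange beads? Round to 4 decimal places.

0.5714

The likelihood of the observed sequence under each hypothesis: P(data | r = 1) = (1/10)(0/9) = 0; P(data | r = 4) = (4/10)(3/9) = 2/15; P(data | r = 7) = (7/10)(6/9) = 7/15; P(data | r = 9) = (9/10)(8/9) = 4/5.
The prior-weighted likelihoods are 1/4 · 0 = 0, 1/4 · 2/15 = 1/30, 1/4 · 7/15 = 7/60, 1/4 · 4/5 = 1/5; these sum to 7/20.
Therefore the posterior P(r = 9 | data) = (1/5) / (7/20) = 4/7.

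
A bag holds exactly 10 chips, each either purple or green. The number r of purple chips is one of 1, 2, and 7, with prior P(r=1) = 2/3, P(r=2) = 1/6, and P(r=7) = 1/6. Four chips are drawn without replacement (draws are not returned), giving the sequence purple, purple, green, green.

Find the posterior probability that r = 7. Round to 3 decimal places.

Compute the likelihood of the observed sequence for each case: P(data | r = 1) = (1/10)(0/9) = 0; P(data | r = 2) = (2/10)(1/9)(8/8)(7/7) = 0.022222; P(data | r = 7) = (7/10)(6/9)(3/8)(2/7) = 0.05.
Multiplying each by its prior: 2/3 · 0 = 0, 1/6 · 0.022222 = 0.0037037, 1/6 · 0.05 = 0.0083333; summing to 0.012037.
So P(r = 7 | data) = (0.0083333) / (0.012037) = 0.69231.

0.692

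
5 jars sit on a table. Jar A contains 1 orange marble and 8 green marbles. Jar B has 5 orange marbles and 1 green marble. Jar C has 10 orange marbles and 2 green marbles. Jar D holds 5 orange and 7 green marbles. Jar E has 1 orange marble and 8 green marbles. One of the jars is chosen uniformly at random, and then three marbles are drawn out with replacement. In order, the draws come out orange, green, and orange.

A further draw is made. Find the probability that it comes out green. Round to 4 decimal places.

0.3303

For each hypothesis, P(data | H) works out to: P(data | jar A) = (1/9)(8/9)(1/9) = 0.010974; P(data | jar B) = (5/6)(1/6)(5/6) = 0.11574; P(data | jar C) = (10/12)(2/12)(10/12) = 0.11574; P(data | jar D) = (5/12)(7/12)(5/12) = 0.10127; P(data | jar E) = (1/9)(8/9)(1/9) = 0.010974.
Weighting by the prior gives 1/5 · 0.010974 = 0.0021948, 1/5 · 0.11574 = 0.023148, 1/5 · 0.11574 = 0.023148, 1/5 · 0.10127 = 0.020255, 1/5 · 0.010974 = 0.0021948; these sum to 0.070941.
Normalising, the posterior is P(jar A | data) = 0.030938, P(jar B | data) = 0.3263, P(jar C | data) = 0.3263, P(jar D | data) = 0.28552, P(jar E | data) = 0.030938.
So P(green next | data) = Σ P(green next | H) P(H | data) = (8/9)(0.030938) + (1/6)(0.3263) + (1/6)(0.3263) + (7/12)(0.28552) + (8/9)(0.030938) = 0.33032.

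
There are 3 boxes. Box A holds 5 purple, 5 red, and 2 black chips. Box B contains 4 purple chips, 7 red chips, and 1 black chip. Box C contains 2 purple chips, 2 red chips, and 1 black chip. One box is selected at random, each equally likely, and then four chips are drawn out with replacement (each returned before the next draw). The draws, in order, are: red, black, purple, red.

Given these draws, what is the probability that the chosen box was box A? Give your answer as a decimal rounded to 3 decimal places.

The likelihood of the observed sequence under each hypothesis: P(data | box A) = (5/12)(2/12)(5/12)(5/12) = 0.012056; P(data | box B) = (7/12)(1/12)(4/12)(7/12) = 0.0094522; P(data | box C) = (2/5)(1/5)(2/5)(2/5) = 0.0128.
Multiplying each by its prior: 1/3 · 0.012056 = 0.0040188, 1/3 · 0.0094522 = 0.0031507, 1/3 · 0.0128 = 0.0042667; with total 0.011436.
So P(box A | data) = (0.0040188) / (0.011436) = 0.35141.

0.351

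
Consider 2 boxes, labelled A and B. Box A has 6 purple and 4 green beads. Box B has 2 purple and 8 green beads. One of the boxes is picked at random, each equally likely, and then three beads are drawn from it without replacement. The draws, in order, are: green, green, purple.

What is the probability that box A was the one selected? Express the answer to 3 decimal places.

0.391

Compute the likelihood of the observed sequence for each case: P(data | box A) = (4/10)(3/9)(6/8) = 1/10; P(data | box B) = (8/10)(7/9)(2/8) = 7/45.
Weighting by the prior gives 1/2 · 1/10 = 1/20, 1/2 · 7/45 = 7/90; these sum to 23/180.
Therefore the posterior P(box A | data) = (1/20) / (23/180) = 9/23.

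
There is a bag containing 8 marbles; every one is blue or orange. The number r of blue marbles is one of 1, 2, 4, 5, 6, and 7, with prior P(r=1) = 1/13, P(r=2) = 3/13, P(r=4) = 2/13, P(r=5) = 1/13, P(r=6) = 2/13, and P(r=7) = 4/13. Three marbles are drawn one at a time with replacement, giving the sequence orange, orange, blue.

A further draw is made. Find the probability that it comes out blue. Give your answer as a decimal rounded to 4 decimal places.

For each hypothesis, P(data | H) works out to: P(data | r = 1) = (7/8)(7/8)(1/8) = 0.095703; P(data | r = 2) = (6/8)(6/8)(2/8) = 0.14062; P(data | r = 4) = (4/8)(4/8)(4/8) = 0.125; P(data | r = 5) = (3/8)(3/8)(5/8) = 0.087891; P(data | r = 6) = (2/8)(2/8)(6/8) = 0.046875; P(data | r = 7) = (1/8)(1/8)(7/8) = 0.013672.
Weighting by the prior gives 1/13 · 0.095703 = 0.0073618, 3/13 · 0.14062 = 0.032452, 2/13 · 0.125 = 0.019231, 1/13 · 0.087891 = 0.0067608, 2/13 · 0.046875 = 0.0072115, 4/13 · 0.013672 = 0.0042067; these sum to 0.077224.
Normalising, the posterior is P(r = 1 | data) = 0.095331, P(r = 2 | data) = 0.42023, P(r = 4 | data) = 0.24903, P(r = 5 | data) = 0.087549, P(r = 6 | data) = 0.093385, P(r = 7 | data) = 0.054475.
Averaging over the posterior, P(blue next | data) = (1/8)(0.095331) + (1/4)(0.42023) + (1/2)(0.24903) + (5/8)(0.087549) + (3/4)(0.093385) + (7/8)(0.054475) = 0.41391.

0.4139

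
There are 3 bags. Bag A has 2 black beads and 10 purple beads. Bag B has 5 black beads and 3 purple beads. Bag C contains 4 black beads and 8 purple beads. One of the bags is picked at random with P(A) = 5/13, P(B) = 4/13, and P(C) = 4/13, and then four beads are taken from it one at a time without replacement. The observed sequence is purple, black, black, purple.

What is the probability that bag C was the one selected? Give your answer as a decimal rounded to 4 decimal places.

0.3850

Under each hypothesis, the probability of the observed sequence is: P(data | bag A) = (10/12)(2/11)(1/10)(9/9) = 0.015152; P(data | bag B) = (3/8)(5/7)(4/6)(2/5) = 0.071429; P(data | bag C) = (8/12)(4/11)(3/10)(7/9) = 0.056566.
Multiplying each by its prior: 5/13 · 0.015152 = 0.0058275, 4/13 · 0.071429 = 0.021978, 4/13 · 0.056566 = 0.017405; summing to 0.04521.
So P(bag C | data) = (0.017405) / (0.04521) = 0.38497.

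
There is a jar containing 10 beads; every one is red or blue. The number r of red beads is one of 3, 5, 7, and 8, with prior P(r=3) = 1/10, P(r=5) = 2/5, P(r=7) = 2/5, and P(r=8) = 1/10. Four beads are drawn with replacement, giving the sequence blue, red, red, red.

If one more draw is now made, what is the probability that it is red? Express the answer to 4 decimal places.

The likelihood of the observed sequence under each hypothesis: P(data | r = 3) = (7/10)(3/10)(3/10)(3/10) = 0.0189; P(data | r = 5) = (5/10)(5/10)(5/10)(5/10) = 0.0625; P(data | r = 7) = (3/10)(7/10)(7/10)(7/10) = 0.1029; P(data | r = 8) = (2/10)(8/10)(8/10)(8/10) = 0.1024.
Multiplying each by its prior: 1/10 · 0.0189 = 0.00189, 2/5 · 0.0625 = 0.025, 2/5 · 0.1029 = 0.04116, 1/10 · 0.1024 = 0.01024; these sum to 0.07829.
Normalising, the posterior is P(r = 3 | data) = 0.024141, P(r = 5 | data) = 0.31933, P(r = 7 | data) = 0.52574, P(r = 8 | data) = 0.1308.
The predictive probability is P(red next | data) = (3/10)(0.024141) + (1/2)(0.31933) + (7/10)(0.52574) + (4/5)(0.1308) = 0.63956.

0.6396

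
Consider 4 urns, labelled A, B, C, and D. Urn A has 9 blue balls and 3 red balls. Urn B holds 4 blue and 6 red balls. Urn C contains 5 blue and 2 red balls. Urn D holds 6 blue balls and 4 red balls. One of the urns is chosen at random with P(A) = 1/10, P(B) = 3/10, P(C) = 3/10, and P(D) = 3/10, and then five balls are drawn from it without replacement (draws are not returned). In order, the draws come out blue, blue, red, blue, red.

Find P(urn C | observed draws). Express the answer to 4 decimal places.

0.3673

Compute the likelihood of the observed sequence for each case: P(data | urn A) = (9/12)(8/11)(3/10)(7/9)(2/8) = 0.031818; P(data | urn B) = (4/10)(3/9)(6/8)(2/7)(5/6) = 0.02381; P(data | urn C) = (5/7)(4/6)(2/5)(3/4)(1/3) = 0.047619; P(data | urn D) = (6/10)(5/9)(4/8)(4/7)(3/6) = 0.047619.
Multiplying each by its prior: 1/10 · 0.031818 = 0.0031818, 3/10 · 0.02381 = 0.0071429, 3/10 · 0.047619 = 0.014286, 3/10 · 0.047619 = 0.014286; with total 0.038896.
By Bayes' rule, P(urn C | data) = (0.014286) / (0.038896) = 0.36728.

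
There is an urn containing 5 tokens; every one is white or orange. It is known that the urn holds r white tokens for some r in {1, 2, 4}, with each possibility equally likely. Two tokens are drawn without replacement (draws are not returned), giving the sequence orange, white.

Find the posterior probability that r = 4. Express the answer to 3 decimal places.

0.286

The likelihood of the observed sequence under each hypothesis: P(data | r = 1) = (4/5)(1/4) = 1/5; P(data | r = 2) = (3/5)(2/4) = 3/10; P(data | r = 4) = (1/5)(4/4) = 1/5.
The prior-weighted likelihoods are 1/3 · 1/5 = 1/15, 1/3 · 3/10 = 1/10, 1/3 · 1/5 = 1/15; with total 7/30.
By Bayes' rule, P(r = 4 | data) = (1/15) / (7/30) = 2/7.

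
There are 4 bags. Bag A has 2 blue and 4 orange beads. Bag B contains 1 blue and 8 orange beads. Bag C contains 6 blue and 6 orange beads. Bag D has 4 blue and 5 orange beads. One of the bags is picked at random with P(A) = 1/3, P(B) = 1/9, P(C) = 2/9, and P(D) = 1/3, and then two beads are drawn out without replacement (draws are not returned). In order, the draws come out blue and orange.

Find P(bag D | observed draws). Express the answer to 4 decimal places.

0.3639

Compute the likelihood of the observed sequence for each case: P(data | bag A) = (2/6)(4/5) = 0.26667; P(data | bag B) = (1/9)(8/8) = 0.11111; P(data | bag C) = (6/12)(6/11) = 0.27273; P(data | bag D) = (4/9)(5/8) = 0.27778.
Weighting by the prior gives 1/3 · 0.26667 = 0.088889, 1/9 · 0.11111 = 0.012346, 2/9 · 0.27273 = 0.060606, 1/3 · 0.27778 = 0.092593; these sum to 0.25443.
Hence P(bag D | data) = (0.092593) / (0.25443) = 0.36392.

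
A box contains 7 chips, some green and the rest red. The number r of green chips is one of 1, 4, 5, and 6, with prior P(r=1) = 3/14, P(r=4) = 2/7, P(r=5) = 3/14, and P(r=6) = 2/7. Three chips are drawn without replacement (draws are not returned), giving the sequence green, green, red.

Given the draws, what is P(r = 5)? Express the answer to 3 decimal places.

Compute the likelihood of the observed sequence for each case: P(data | r = 1) = (1/7)(0/6) = 0; P(data | r = 4) = (4/7)(3/6)(3/5) = 6/35; P(data | r = 5) = (5/7)(4/6)(2/5) = 4/21; P(data | r = 6) = (6/7)(5/6)(1/5) = 1/7.
Weighting by the prior gives 3/14 · 0 = 0, 2/7 · 6/35 = 12/245, 3/14 · 4/21 = 2/49, 2/7 · 1/7 = 2/49; summing to 32/245.
So P(r = 5 | data) = (2/49) / (32/245) = 5/16.

0.313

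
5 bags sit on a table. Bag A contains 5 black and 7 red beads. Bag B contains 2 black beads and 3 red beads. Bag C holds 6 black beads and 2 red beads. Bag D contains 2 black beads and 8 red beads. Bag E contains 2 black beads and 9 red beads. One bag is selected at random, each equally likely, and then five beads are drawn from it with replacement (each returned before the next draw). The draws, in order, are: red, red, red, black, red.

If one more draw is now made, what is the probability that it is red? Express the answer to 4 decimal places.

Compute the likelihood of the observed sequence for each case: P(data | bag A) = (7/12)(7/12)(7/12)(5/12)(7/12) = 0.048245; P(data | bag B) = (3/5)(3/5)(3/5)(2/5)(3/5) = 0.05184; P(data | bag C) = (2/8)(2/8)(2/8)(6/8)(2/8) = 0.0029297; P(data | bag D) = (8/10)(8/10)(8/10)(2/10)(8/10) = 0.08192; P(data | bag E) = (9/11)(9/11)(9/11)(2/11)(9/11) = 0.081477.
Multiplying each by its prior: 1/5 · 0.048245 = 0.0096491, 1/5 · 0.05184 = 0.010368, 1/5 · 0.0029297 = 0.00058594, 1/5 · 0.08192 = 0.016384, 1/5 · 0.081477 = 0.016295; summing to 0.053282.
The posterior is then P(bag A | data) = 0.18109, P(bag B | data) = 0.19459, P(bag C | data) = 0.010997, P(bag D | data) = 0.30749, P(bag E | data) = 0.30583.
Averaging over the posterior, P(red next | data) = (7/12)(0.18109) + (3/5)(0.19459) + (1/4)(0.010997) + (4/5)(0.30749) + (9/11)(0.30583) = 0.72136.

0.7214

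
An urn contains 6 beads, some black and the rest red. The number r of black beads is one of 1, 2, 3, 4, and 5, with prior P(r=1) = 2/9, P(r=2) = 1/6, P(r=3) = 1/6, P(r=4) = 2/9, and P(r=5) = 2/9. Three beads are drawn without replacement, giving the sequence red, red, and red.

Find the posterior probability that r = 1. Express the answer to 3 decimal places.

0.727

The likelihood of the observed sequence under each hypothesis: P(data | r = 1) = (5/6)(4/5)(3/4) = 1/2; P(data | r = 2) = (4/6)(3/5)(2/4) = 1/5; P(data | r = 3) = (3/6)(2/5)(1/4) = 1/20; P(data | r = 4) = (2/6)(1/5)(0/4) = 0; P(data | r = 5) = (1/6)(0/5) = 0.
The prior-weighted likelihoods are 2/9 · 1/2 = 1/9, 1/6 · 1/5 = 1/30, 1/6 · 1/20 = 1/120, 2/9 · 0 = 0, 2/9 · 0 = 0; with total 11/72.
So P(r = 1 | data) = (1/9) / (11/72) = 8/11.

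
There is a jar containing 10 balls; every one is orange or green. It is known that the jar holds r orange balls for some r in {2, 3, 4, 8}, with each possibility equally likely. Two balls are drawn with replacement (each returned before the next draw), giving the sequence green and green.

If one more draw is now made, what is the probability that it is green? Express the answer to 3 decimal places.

0.705

Under each hypothesis, the probability of the observed sequence is: P(data | r = 2) = (8/10)(8/10) = 16/25; P(data | r = 3) = (7/10)(7/10) = 49/100; P(data | r = 4) = (6/10)(6/10) = 9/25; P(data | r = 8) = (2/10)(2/10) = 1/25.
The prior-weighted likelihoods are 1/4 · 16/25 = 4/25, 1/4 · 49/100 = 49/400, 1/4 · 9/25 = 9/100, 1/4 · 1/25 = 1/100; summing to 153/400.
Normalising, the posterior is P(r = 2 | data) = 0.4183, P(r = 3 | data) = 0.32026, P(r = 4 | data) = 0.23529, P(r = 8 | data) = 0.026144.
The predictive probability is P(green next | data) = (4/5)(0.4183) + (7/10)(0.32026) + (3/5)(0.23529) + (1/5)(0.026144) = 0.70523.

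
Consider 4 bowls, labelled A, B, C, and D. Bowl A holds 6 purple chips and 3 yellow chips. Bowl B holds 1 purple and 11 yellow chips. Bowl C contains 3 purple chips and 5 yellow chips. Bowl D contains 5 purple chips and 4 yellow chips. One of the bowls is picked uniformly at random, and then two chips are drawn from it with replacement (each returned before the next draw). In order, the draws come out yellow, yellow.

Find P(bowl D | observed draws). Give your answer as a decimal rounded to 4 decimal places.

For each hypothesis, P(data | H) works out to: P(data | bowl A) = (3/9)(3/9) = 0.11111; P(data | bowl B) = (11/12)(11/12) = 0.84028; P(data | bowl C) = (5/8)(5/8) = 0.39062; P(data | bowl D) = (4/9)(4/9) = 0.19753.
Weighting by the prior gives 1/4 · 0.11111 = 0.027778, 1/4 · 0.84028 = 0.21007, 1/4 · 0.39062 = 0.097656, 1/4 · 0.19753 = 0.049383; with total 0.38489.
So P(bowl D | data) = (0.049383) / (0.38489) = 0.1283.

0.1283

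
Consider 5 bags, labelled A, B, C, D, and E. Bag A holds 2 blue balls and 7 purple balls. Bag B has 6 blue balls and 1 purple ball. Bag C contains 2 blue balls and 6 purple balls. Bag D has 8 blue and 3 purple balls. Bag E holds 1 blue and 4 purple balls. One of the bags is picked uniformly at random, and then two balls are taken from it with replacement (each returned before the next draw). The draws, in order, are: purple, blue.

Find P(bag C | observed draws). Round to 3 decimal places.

0.223

The likelihood of the observed sequence under each hypothesis: P(data | bag A) = (7/9)(2/9) = 0.17284; P(data | bag B) = (1/7)(6/7) = 0.12245; P(data | bag C) = (6/8)(2/8) = 0.1875; P(data | bag D) = (3/11)(8/11) = 0.19835; P(data | bag E) = (4/5)(1/5) = 0.16.
Multiplying each by its prior: 1/5 · 0.17284 = 0.034568, 1/5 · 0.12245 = 0.02449, 1/5 · 0.1875 = 0.0375, 1/5 · 0.19835 = 0.039669, 1/5 · 0.16 = 0.032; summing to 0.16823.
Hence P(bag C | data) = (0.0375) / (0.16823) = 0.22291.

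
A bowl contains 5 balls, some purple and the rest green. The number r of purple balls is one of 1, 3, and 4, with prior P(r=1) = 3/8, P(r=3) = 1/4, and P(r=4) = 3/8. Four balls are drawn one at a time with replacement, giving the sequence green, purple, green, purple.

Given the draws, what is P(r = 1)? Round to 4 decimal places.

0.2857

Under each hypothesis, the probability of the observed sequence is: P(data | r = 1) = (4/5)(1/5)(4/5)(1/5) = 16/625; P(data | r = 3) = (2/5)(3/5)(2/5)(3/5) = 36/625; P(data | r = 4) = (1/5)(4/5)(1/5)(4/5) = 16/625.
Weighting by the prior gives 3/8 · 16/625 = 6/625, 1/4 · 36/625 = 9/625, 3/8 · 16/625 = 6/625; summing to 21/625.
So P(r = 1 | data) = (6/625) / (21/625) = 2/7.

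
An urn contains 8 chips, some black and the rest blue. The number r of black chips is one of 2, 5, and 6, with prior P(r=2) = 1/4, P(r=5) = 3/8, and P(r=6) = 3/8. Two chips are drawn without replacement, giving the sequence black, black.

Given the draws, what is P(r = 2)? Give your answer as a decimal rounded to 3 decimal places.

0.026

For each hypothesis, P(data | H) works out to: P(data | r = 2) = (2/8)(1/7) = 1/28; P(data | r = 5) = (5/8)(4/7) = 5/14; P(data | r = 6) = (6/8)(5/7) = 15/28.
Multiplying each by its prior: 1/4 · 1/28 = 1/112, 3/8 · 5/14 = 15/112, 3/8 · 15/28 = 45/224; with total 11/32.
Hence P(r = 2 | data) = (1/112) / (11/32) = 2/77.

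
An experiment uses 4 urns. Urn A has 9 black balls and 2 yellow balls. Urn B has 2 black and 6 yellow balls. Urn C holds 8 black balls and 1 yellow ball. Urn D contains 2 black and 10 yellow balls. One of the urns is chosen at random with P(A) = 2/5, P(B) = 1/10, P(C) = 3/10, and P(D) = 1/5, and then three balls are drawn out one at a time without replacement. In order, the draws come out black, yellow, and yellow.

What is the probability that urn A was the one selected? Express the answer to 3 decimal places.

0.139

Under each hypothesis, the probability of the observed sequence is: P(data | urn A) = (9/11)(2/10)(1/9) = 0.018182; P(data | urn B) = (2/8)(6/7)(5/6) = 0.17857; P(data | urn C) = (8/9)(1/8)(0/7) = 0; P(data | urn D) = (2/12)(10/11)(9/10) = 0.13636.
Weighting by the prior gives 2/5 · 0.018182 = 0.0072727, 1/10 · 0.17857 = 0.017857, 3/10 · 0 = 0, 1/5 · 0.13636 = 0.027273; these sum to 0.052403.
So P(urn A | data) = (0.0072727) / (0.052403) = 0.13879.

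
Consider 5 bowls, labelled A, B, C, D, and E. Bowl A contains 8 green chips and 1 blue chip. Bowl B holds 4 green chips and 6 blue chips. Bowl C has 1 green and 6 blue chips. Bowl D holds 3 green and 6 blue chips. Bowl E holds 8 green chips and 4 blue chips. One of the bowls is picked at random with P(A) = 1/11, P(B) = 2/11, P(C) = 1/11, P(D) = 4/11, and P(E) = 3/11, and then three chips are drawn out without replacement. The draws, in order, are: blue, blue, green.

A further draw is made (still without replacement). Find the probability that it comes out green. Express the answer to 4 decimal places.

0.3909

For each hypothesis, P(data | H) works out to: P(data | bowl A) = (1/9)(0/8) = 0; P(data | bowl B) = (6/10)(5/9)(4/8) = 0.16667; P(data | bowl C) = (6/7)(5/6)(1/5) = 0.14286; P(data | bowl D) = (6/9)(5/8)(3/7) = 0.17857; P(data | bowl E) = (4/12)(3/11)(8/10) = 0.072727.
Multiplying each by its prior: 1/11 · 0 = 0, 2/11 · 0.16667 = 0.030303, 1/11 · 0.14286 = 0.012987, 4/11 · 0.17857 = 0.064935, 3/11 · 0.072727 = 0.019835; with total 0.12806.
Normalising, the posterior is P(bowl A | data) = 0, P(bowl B | data) = 0.23663, P(bowl C | data) = 0.10141, P(bowl D | data) = 0.50707, P(bowl E | data) = 0.15489.
So P(green next | data) = Σ P(green next | H) P(H | data) = (3/7)(0.23663) + (0)(0.10141) + (1/3)(0.50707) + (7/9)(0.15489) = 0.3909.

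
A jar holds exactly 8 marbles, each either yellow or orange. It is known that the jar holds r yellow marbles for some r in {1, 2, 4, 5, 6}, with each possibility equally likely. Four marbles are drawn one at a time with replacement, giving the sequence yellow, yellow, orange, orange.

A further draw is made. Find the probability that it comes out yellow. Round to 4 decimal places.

0.5119

The likelihood of the observed sequence under each hypothesis: P(data | r = 1) = (1/8)(1/8)(7/8)(7/8) = 0.011963; P(data | r = 2) = (2/8)(2/8)(6/8)(6/8) = 0.035156; P(data | r = 4) = (4/8)(4/8)(4/8)(4/8) = 0.0625; P(data | r = 5) = (5/8)(5/8)(3/8)(3/8) = 0.054932; P(data | r = 6) = (6/8)(6/8)(2/8)(2/8) = 0.035156.
Multiplying each by its prior: 1/5 · 0.011963 = 0.0023926, 1/5 · 0.035156 = 0.0070313, 1/5 · 0.0625 = 0.0125, 1/5 · 0.054932 = 0.010986, 1/5 · 0.035156 = 0.0070313; summing to 0.039941.
The posterior is then P(r = 1 | data) = 0.059902, P(r = 2 | data) = 0.17604, P(r = 4 | data) = 0.31296, P(r = 5 | data) = 0.27506, P(r = 6 | data) = 0.17604.
The predictive probability is P(yellow next | data) = (1/8)(0.059902) + (1/4)(0.17604) + (1/2)(0.31296) + (5/8)(0.27506) + (3/4)(0.17604) = 0.51192.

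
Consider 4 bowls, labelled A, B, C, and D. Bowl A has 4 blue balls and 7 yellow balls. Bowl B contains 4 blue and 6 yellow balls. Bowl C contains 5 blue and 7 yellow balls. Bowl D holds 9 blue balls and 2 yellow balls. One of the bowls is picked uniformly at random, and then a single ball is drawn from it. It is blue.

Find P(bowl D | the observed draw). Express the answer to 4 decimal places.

For each hypothesis, P(data | H) works out to: P(data | bowl A) = (4/11) = 0.36364; P(data | bowl B) = (4/10) = 0.4; P(data | bowl C) = (5/12) = 0.41667; P(data | bowl D) = (9/11) = 0.81818.
Weighting by the prior gives 1/4 · 0.36364 = 0.090909, 1/4 · 0.4 = 0.1, 1/4 · 0.41667 = 0.10417, 1/4 · 0.81818 = 0.20455; summing to 0.49962.
So P(bowl D | data) = (0.20455) / (0.49962) = 0.4094.

0.4094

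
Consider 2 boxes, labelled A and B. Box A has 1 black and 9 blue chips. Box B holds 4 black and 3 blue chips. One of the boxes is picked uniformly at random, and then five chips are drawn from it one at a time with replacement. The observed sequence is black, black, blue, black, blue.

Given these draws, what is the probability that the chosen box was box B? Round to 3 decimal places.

0.977

The likelihood of the observed sequence under each hypothesis: P(data | box A) = (1/10)(1/10)(9/10)(1/10)(9/10) = 0.00081; P(data | box B) = (4/7)(4/7)(3/7)(4/7)(3/7) = 0.034271.
Weighting by the prior gives 1/2 · 0.00081 = 0.000405, 1/2 · 0.034271 = 0.017136; summing to 0.017541.
By Bayes' rule, P(box B | data) = (0.017136) / (0.017541) = 0.97691.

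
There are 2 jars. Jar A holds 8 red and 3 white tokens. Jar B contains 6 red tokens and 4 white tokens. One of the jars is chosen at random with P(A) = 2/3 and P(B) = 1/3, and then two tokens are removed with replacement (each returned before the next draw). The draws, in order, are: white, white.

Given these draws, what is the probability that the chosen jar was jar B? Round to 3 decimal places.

0.518

Compute the likelihood of the observed sequence for each case: P(data | jar A) = (3/11)(3/11) = 0.07438; P(data | jar B) = (4/10)(4/10) = 0.16.
The prior-weighted likelihoods are 2/3 · 0.07438 = 0.049587, 1/3 · 0.16 = 0.053333; summing to 0.10292.
Therefore the posterior P(jar B | data) = (0.053333) / (0.10292) = 0.5182.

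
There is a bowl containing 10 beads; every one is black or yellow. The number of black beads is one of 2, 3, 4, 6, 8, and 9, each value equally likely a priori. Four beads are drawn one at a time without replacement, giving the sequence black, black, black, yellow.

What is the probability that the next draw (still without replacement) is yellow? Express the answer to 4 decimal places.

0.2790

Compute the likelihood of the observed sequence for each case: P(data | r = 2) = (2/10)(1/9)(0/8) = 0; P(data | r = 3) = (3/10)(2/9)(1/8)(7/7) = 0.0083333; P(data | r = 4) = (4/10)(3/9)(2/8)(6/7) = 0.028571; P(data | r = 6) = (6/10)(5/9)(4/8)(4/7) = 0.095238; P(data | r = 8) = (8/10)(7/9)(6/8)(2/7) = 0.13333; P(data | r = 9) = (9/10)(8/9)(7/8)(1/7) = 0.1.
The prior-weighted likelihoods are 1/6 · 0 = 0, 1/6 · 0.0083333 = 0.0013889, 1/6 · 0.028571 = 0.0047619, 1/6 · 0.095238 = 0.015873, 1/6 · 0.13333 = 0.022222, 1/6 · 0.1 = 0.016667; these sum to 0.060913.
The posterior is then P(r = 2 | data) = 0, P(r = 3 | data) = 0.022801, P(r = 4 | data) = 0.078176, P(r = 6 | data) = 0.26059, P(r = 8 | data) = 0.36482, P(r = 9 | data) = 0.27362.
So P(yellow next | data) = Σ P(yellow next | H) P(H | data) = (1)(0.022801) + (5/6)(0.078176) + (1/2)(0.26059) + (1/6)(0.36482) + (0)(0.27362) = 0.27904.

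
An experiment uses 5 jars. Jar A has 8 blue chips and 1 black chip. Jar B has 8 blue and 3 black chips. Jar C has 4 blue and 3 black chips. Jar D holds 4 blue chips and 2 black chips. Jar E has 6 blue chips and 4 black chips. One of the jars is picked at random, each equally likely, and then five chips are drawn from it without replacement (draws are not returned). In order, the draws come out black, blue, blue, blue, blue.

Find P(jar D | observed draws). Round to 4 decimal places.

0.1933

Under each hypothesis, the probability of the observed sequence is: P(data | jar A) = (1/9)(8/8)(7/7)(6/6)(5/5) = 0.11111; P(data | jar B) = (3/11)(8/10)(7/9)(6/8)(5/7) = 0.090909; P(data | jar C) = (3/7)(4/6)(3/5)(2/4)(1/3) = 0.028571; P(data | jar D) = (2/6)(4/5)(3/4)(2/3)(1/2) = 0.066667; P(data | jar E) = (4/10)(6/9)(5/8)(4/7)(3/6) = 0.047619.
Multiplying each by its prior: 1/5 · 0.11111 = 0.022222, 1/5 · 0.090909 = 0.018182, 1/5 · 0.028571 = 0.0057143, 1/5 · 0.066667 = 0.013333, 1/5 · 0.047619 = 0.0095238; summing to 0.068975.
Hence P(jar D | data) = (0.013333) / (0.068975) = 0.19331.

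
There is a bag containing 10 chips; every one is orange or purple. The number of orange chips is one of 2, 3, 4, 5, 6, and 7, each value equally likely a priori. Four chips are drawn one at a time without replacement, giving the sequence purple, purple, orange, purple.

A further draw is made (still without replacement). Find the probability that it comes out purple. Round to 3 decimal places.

0.593

Under each hypothesis, the probability of the observed sequence is: P(data | r = 2) = (8/10)(7/9)(2/8)(6/7) = 2/15; P(data | r = 3) = (7/10)(6/9)(3/8)(5/7) = 1/8; P(data | r = 4) = (6/10)(5/9)(4/8)(4/7) = 2/21; P(data | r = 5) = (5/10)(4/9)(5/8)(3/7) = 5/84; P(data | r = 6) = (4/10)(3/9)(6/8)(2/7) = 1/35; P(data | r = 7) = (3/10)(2/9)(7/8)(1/7) = 1/120.
Weighting by the prior gives 1/6 · 2/15 = 1/45, 1/6 · 1/8 = 1/48, 1/6 · 2/21 = 1/63, 1/6 · 5/84 = 5/504, 1/6 · 1/35 = 1/210, 1/6 · 1/120 = 1/720; with total 3/40.
Dividing through by the total gives posterior P(r = 2 | data) = 8/27, P(r = 3 | data) = 5/18, P(r = 4 | data) = 40/189, P(r = 5 | data) = 25/189, P(r = 6 | data) = 4/63, P(r = 7 | data) = 1/54.
So P(purple next | data) = Σ P(purple next | H) P(H | data) = (5/6)(8/27) + (2/3)(5/18) + (1/2)(40/189) + (1/3)(25/189) + (1/6)(4/63) + (0)(1/54) = 16/27.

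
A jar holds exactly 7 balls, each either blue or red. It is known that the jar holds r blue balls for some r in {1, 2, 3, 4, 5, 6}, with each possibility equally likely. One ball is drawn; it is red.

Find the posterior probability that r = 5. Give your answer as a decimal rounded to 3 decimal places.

For each hypothesis, P(data | H) works out to: P(data | r = 1) = (6/7) = 6/7; P(data | r = 2) = (5/7) = 5/7; P(data | r = 3) = (4/7) = 4/7; P(data | r = 4) = (3/7) = 3/7; P(data | r = 5) = (2/7) = 2/7; P(data | r = 6) = (1/7) = 1/7.
Weighting by the prior gives 1/6 · 6/7 = 1/7, 1/6 · 5/7 = 5/42, 1/6 · 4/7 = 2/21, 1/6 · 3/7 = 1/14, 1/6 · 2/7 = 1/21, 1/6 · 1/7 = 1/42; with total 1/2.
So P(r = 5 | data) = (1/21) / (1/2) = 2/21.

0.095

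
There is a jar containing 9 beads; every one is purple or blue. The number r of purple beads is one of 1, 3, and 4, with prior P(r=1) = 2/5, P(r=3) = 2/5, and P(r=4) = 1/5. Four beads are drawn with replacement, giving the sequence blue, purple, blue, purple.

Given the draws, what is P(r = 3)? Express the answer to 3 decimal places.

0.551

For each hypothesis, P(data | H) works out to: P(data | r = 1) = (8/9)(1/9)(8/9)(1/9) = 0.0097546; P(data | r = 3) = (6/9)(3/9)(6/9)(3/9) = 0.049383; P(data | r = 4) = (5/9)(4/9)(5/9)(4/9) = 0.060966.
Multiplying each by its prior: 2/5 · 0.0097546 = 0.0039018, 2/5 · 0.049383 = 0.019753, 1/5 · 0.060966 = 0.012193; these sum to 0.035848.
So P(r = 3 | data) = (0.019753) / (0.035848) = 0.55102.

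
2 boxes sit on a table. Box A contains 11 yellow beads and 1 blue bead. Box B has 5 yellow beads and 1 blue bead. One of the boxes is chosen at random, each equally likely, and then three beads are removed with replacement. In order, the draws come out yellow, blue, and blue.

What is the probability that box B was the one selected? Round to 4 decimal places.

Compute the likelihood of the observed sequence for each case: P(data | box A) = (11/12)(1/12)(1/12) = 0.0063657; P(data | box B) = (5/6)(1/6)(1/6) = 0.023148.
Weighting by the prior gives 1/2 · 0.0063657 = 0.0031829, 1/2 · 0.023148 = 0.011574; with total 0.014757.
Hence P(box B | data) = (0.011574) / (0.014757) = 0.78431.

0.7843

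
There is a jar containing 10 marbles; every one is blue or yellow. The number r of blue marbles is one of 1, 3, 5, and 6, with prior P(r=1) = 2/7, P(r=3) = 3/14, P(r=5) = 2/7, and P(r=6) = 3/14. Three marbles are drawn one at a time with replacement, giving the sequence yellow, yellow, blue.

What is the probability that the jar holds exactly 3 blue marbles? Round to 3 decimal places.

0.284

Under each hypothesis, the probability of the observed sequence is: P(data | r = 1) = (9/10)(9/10)(1/10) = 0.081; P(data | r = 3) = (7/10)(7/10)(3/10) = 0.147; P(data | r = 5) = (5/10)(5/10)(5/10) = 0.125; P(data | r = 6) = (4/10)(4/10)(6/10) = 0.096.
Multiplying each by its prior: 2/7 · 0.081 = 0.023143, 3/14 · 0.147 = 0.0315, 2/7 · 0.125 = 0.035714, 3/14 · 0.096 = 0.020571; these sum to 0.11093.
By Bayes' rule, P(r = 3 | data) = (0.0315) / (0.11093) = 0.28397.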